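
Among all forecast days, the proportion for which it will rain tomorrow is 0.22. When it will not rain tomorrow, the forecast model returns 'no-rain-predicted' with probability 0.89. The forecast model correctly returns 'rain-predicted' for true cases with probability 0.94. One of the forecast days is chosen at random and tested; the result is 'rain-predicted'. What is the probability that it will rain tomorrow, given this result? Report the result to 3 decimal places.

Write H for 'it will rain tomorrow'. Prior odds H:¬H = 0.22/0.78 = 0.28205. For the 'rain-predicted' outcome, the likelihood ratio is 0.94/0.11 = 8.5455.
Posterior odds = 0.28205 × 8.5455 = 2.4103, so P(H|E) = 2.4103/(1+2.4103) = 0.707.

P(H | E) ≈ 0.707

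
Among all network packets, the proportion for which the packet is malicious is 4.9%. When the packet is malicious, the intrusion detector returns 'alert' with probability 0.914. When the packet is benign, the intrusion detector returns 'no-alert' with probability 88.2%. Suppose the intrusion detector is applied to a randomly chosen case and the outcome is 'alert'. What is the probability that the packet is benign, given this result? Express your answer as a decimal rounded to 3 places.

P(¬H | E) ≈ 0.715

Write H for 'the packet is malicious'. Prior odds H:¬H = 0.049/0.951 = 0.051525. For the 'alert' outcome, the likelihood ratio is 0.914/0.118 = 7.7458.
Posterior odds = 0.051525 × 7.7458 = 0.39910, so P(H|E) = 0.39910/(1+0.39910) = 0.285. Then P(¬H|E) = 1 − 0.285 = 0.715.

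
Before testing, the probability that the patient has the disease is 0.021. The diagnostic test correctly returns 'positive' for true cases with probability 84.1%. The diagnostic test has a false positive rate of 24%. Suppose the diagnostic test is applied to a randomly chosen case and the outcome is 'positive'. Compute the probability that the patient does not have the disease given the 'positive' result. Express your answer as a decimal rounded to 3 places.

P(¬H | E) ≈ 0.930

Write H for 'the patient has the disease'. Prior odds H:¬H = 0.021/0.979 = 0.021450. For the 'positive' outcome, the likelihood ratio is 0.841/0.24 = 3.5042.
Posterior odds = 0.021450 × 3.5042 = 0.075166, so P(H|E) = 0.075166/(1+0.075166) = 0.070. Then P(¬H|E) = 1 − 0.070 = 0.930.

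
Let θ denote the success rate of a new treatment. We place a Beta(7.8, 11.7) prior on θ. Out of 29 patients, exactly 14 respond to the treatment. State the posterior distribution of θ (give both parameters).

Posterior: Beta(21.8, 26.7)

The binomial likelihood is conjugate to the Beta prior: with 14 successes and 15 failures, the posterior is Beta(7.8+14, 11.7+15) = Beta(21.8, 26.7).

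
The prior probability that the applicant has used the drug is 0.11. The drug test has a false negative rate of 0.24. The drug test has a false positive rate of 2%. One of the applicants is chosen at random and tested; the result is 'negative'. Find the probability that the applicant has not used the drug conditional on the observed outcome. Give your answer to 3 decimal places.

P(¬H | E) ≈ 0.971

Let H be the event that the applicant has used the drug. P(H) = 0.11, so P(¬H) = 0.89. With E the 'negative' result, P(E|H) = 0.24 and P(E|¬H) = 0.98.
P(E) = 0.24·0.11 + 0.98·0.89 = 0.026400 + 0.87220 = 0.89860.
By Bayes' theorem, P(H|E) = 0.026400 / 0.89860 = 0.029. Hence P(¬H|E) = 1 − 0.029 = 0.971.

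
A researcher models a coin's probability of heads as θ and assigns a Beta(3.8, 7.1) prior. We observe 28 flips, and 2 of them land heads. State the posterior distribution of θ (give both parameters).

Observing 2 successes and 26 failures updates Beta(3.8, 7.1) by adding the success and failure counts to the two shape parameters: α = 3.8+2 = 5.8, β = 7.1+26 = 33.1.

Posterior: Beta(5.8, 33.1)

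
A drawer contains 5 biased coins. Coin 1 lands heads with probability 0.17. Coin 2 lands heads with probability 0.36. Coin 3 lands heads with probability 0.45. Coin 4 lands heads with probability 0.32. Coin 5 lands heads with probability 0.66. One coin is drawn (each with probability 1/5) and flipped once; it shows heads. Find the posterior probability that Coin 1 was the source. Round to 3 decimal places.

Posterior probability ≈ 0.087

P(heads|C1) = 0.17; P(heads|C2) = 0.36; P(heads|C3) = 0.45; P(heads|C4) = 0.32; P(heads|C5) = 0.66.
Prior × likelihood for each source: 0.2·0.17=0.03400, 0.2·0.36=0.07200, 0.2·0.45=0.09000, 0.2·0.32=0.06400, 0.2·0.66=0.1320. Summing gives P(heads) = 0.39200.
P(Coin 1 | heads) = 0.03400 / 0.39200 = 0.087.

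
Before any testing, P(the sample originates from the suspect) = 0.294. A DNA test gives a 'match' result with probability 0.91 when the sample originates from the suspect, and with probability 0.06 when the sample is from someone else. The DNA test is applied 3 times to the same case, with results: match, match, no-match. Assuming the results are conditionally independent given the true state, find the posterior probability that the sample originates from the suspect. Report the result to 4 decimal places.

Let H be the event that the sample originates from the suspect; start with P(H) = 0.294. P('match'|H) = 0.91, P('match'|¬H) = 0.06.
Update on result 1 ('match'): P(H) ← 0.91·0.2940 / (0.91·0.2940 + 0.06·0.7060) = 0.26754/0.30990 = 0.8633.
Update on result 2 ('match'): P(H) ← 0.91·0.8633 / (0.91·0.8633 + 0.06·0.1367) = 0.78561/0.79381 = 0.9897.
Update on result 3 ('no-match'): P(H) ← 0.09·0.9897 / (0.09·0.9897 + 0.94·0.0103) = 0.089070/0.098782 = 0.9017.

Posterior P(H) ≈ 0.9017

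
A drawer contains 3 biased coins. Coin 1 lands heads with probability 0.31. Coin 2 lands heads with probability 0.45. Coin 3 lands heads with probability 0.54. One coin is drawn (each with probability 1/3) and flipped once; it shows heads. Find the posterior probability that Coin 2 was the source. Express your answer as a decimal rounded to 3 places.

Posterior probability ≈ 0.346

Tabulate prior·likelihood by source: [1] prior 0.333333, lik 0.31, product 0.1033; [2] prior 0.333333, lik 0.45, product 0.1500; [3] prior 0.333333, lik 0.54, product 0.1800.
Normalizing constant = 0.43333; the posterior for Coin 2 is its product over the sum, 0.1500/0.43333 = 0.346.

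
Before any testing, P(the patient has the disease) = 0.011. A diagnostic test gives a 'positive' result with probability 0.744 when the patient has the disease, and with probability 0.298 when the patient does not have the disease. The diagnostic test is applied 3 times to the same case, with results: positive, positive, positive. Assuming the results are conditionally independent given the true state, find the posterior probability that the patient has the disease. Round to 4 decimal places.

Let H be the event that the patient has the disease; start with P(H) = 0.011. P('positive'|H) = 0.744, P('positive'|¬H) = 0.298.
Update on result 1 ('positive'): P(H) ← 0.744·0.0110 / (0.744·0.0110 + 0.298·0.9890) = 0.0081840/0.30291 = 0.0270.
Update on result 2 ('positive'): P(H) ← 0.744·0.0270 / (0.744·0.0270 + 0.298·0.9730) = 0.020102/0.31005 = 0.0648.
Update on result 3 ('positive'): P(H) ← 0.744·0.0648 / (0.744·0.0648 + 0.298·0.9352) = 0.048236/0.32692 = 0.1475.

Posterior P(H) ≈ 0.1475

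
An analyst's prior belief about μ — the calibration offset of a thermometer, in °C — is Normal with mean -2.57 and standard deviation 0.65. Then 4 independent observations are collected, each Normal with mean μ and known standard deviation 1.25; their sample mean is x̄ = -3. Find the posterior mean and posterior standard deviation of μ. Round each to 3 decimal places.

With known σ, the Normal prior is conjugate. Weight on the data is w = (n/σ²)/(n/σ² + 1/τ₀²) = 2.56000/(2.56000+2.36686) = 0.51960.
Posterior mean = w·x̄ + (1−w)·μ₀ = 0.51960·-3 + 0.48040·-2.57 = -2.793. Posterior variance = 1/(2.56000+2.36686) = 0.202969, so SD = 0.451.

Posterior mean ≈ -2.793; posterior SD ≈ 0.451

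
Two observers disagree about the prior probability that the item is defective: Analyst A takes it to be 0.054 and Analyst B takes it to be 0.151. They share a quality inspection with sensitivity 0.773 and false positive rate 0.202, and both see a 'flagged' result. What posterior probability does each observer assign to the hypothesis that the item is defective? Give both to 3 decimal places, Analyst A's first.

The likelihood ratio for a 'flagged' result is 0.773/0.202 = 3.8267.
Analyst A: prior odds 0.054/0.946 = 0.057082; posterior odds 0.21844; posterior probability 0.179.
Analyst B: prior odds 0.151/0.849 = 0.17786; posterior odds 0.68061; posterior probability 0.405.

Analyst A: 0.179; Analyst B: 0.405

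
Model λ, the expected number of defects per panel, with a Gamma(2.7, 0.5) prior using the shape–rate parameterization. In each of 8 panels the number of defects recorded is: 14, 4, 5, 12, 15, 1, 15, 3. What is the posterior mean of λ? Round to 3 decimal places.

Posterior mean ≈ 8.435

Total count ∑xᵢ = 69 over n = 8 panels.
Gamma is conjugate to the Poisson likelihood: posterior is Gamma(shape = 2.7+69 = 71.7, rate = 0.5+8 = 8.5).
Posterior mean = shape/rate = 71.7/8.5 = 8.435.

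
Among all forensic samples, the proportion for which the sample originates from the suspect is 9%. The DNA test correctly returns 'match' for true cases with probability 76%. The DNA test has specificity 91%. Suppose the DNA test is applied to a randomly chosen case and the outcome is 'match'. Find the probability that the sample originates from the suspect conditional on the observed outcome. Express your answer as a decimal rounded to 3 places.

P(H | E) ≈ 0.455

Write H for 'the sample originates from the suspect'. Prior odds H:¬H = 0.09/0.91 = 0.098901. For the 'match' outcome, the likelihood ratio is 0.76/0.09 = 8.4444.
Posterior odds = 0.098901 × 8.4444 = 0.83516, so P(H|E) = 0.83516/(1+0.83516) = 0.455.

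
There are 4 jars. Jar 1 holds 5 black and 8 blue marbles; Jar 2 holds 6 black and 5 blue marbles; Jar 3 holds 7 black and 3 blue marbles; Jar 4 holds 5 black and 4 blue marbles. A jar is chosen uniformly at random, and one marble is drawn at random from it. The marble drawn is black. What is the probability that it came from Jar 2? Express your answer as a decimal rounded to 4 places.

Posterior probability ≈ 0.2496

Tabulate prior·likelihood by source: [1] prior 0.25, lik 0.3846, product 0.09615; [2] prior 0.25, lik 0.5455, product 0.1364; [3] prior 0.25, lik 0.7, product 0.1750; [4] prior 0.25, lik 0.5556, product 0.1389.
Normalizing constant = 0.54641; the posterior for Jar 2 is its product over the sum, 0.1364/0.54641 = 0.2496.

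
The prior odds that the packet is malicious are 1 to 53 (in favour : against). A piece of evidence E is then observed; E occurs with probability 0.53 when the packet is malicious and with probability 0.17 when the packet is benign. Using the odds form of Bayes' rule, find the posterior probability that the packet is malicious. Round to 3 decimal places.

Posterior probability ≈ 0.056

Prior odds = 1/53 = 0.018868. In log-odds, ln(0.018868) = -3.9703.
Add log likelihood ratio: ln(3.1176) = 1.1371.
Posterior log-odds = -2.8332, so posterior odds = exp(-2.8332) = 0.058824. Converting, P(H|E) = 0.058824/1.0588 = 0.056.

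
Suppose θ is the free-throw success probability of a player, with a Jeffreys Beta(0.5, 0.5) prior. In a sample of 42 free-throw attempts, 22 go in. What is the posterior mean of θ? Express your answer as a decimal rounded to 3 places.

Observing 22 successes and 20 failures updates Beta(0.5, 0.5) by adding the success and failure counts to the two shape parameters: α = 0.5+22 = 22.5, β = 0.5+20 = 20.5.
Posterior mean = α/(α+β) = 22.5/43 = 0.523.

Posterior mean ≈ 0.523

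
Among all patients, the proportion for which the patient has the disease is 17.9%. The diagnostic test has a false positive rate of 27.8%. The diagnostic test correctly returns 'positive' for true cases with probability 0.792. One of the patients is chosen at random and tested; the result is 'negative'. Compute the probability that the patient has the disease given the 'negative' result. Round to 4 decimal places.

Let H be the event that the patient has the disease. P(H) = 0.179, so P(¬H) = 0.821. With E the 'negative' result, P(E|H) = 0.208 and P(E|¬H) = 0.722.
P(E) = 0.208·0.179 + 0.722·0.821 = 0.037232 + 0.59276 = 0.62999.
By Bayes' theorem, P(H|E) = 0.037232 / 0.62999 = 0.0591.

P(H | E) ≈ 0.0591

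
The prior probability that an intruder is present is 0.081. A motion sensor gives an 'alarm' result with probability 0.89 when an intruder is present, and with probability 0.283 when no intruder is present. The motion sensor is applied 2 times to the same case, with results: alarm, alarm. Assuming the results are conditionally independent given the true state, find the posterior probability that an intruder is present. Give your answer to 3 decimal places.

Posterior P(H) ≈ 0.466

Let H be the event that an intruder is present; start with P(H) = 0.081. P('alarm'|H) = 0.89, P('alarm'|¬H) = 0.283.
Update on result 1 ('alarm'): P(H) ← 0.89·0.0810 / (0.89·0.0810 + 0.283·0.9190) = 0.072090/0.33217 = 0.2170.
Update on result 2 ('alarm'): P(H) ← 0.89·0.2170 / (0.89·0.2170 + 0.283·0.7830) = 0.19316/0.41474 = 0.4657.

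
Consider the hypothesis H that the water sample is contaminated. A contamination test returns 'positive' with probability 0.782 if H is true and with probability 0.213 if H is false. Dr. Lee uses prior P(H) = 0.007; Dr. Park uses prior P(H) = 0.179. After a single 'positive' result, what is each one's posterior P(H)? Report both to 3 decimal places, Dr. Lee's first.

Dr. Lee: 0.025; Dr. Park: 0.445

The likelihood ratio for a 'positive' result is 0.782/0.213 = 3.6714.
Dr. Lee: prior odds 0.007/0.993 = 0.0070493; posterior odds 0.025881; posterior probability 0.025.
Dr. Park: prior odds 0.179/0.821 = 0.21803; posterior odds 0.80046; posterior probability 0.445.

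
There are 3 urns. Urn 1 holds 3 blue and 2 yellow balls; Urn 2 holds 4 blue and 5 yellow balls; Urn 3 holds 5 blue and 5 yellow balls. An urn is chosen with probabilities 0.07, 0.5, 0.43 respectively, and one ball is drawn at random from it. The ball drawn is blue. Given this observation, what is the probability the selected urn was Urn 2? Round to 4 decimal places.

Posterior probability ≈ 0.4637

P(blue|Urn 1) = 0.6; P(blue|Urn 2) = 0.4444; P(blue|Urn 3) = 0.5.
Prior × likelihood for each source: 0.07·0.6=0.04200, 0.5·0.4444=0.2222, 0.43·0.5=0.2150. Summing gives P(blue) = 0.47922.
P(Urn 2 | blue) = 0.2222 / 0.47922 = 0.4637.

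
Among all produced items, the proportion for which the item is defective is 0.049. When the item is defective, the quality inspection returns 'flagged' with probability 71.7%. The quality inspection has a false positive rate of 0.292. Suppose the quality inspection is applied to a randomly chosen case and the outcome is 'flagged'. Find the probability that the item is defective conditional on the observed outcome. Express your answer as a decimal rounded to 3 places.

P(H | E) ≈ 0.112

Write H for 'the item is defective'. Prior odds H:¬H = 0.049/0.951 = 0.051525. For the 'flagged' outcome, the likelihood ratio is 0.717/0.292 = 2.4555.
Posterior odds = 0.051525 × 2.4555 = 0.12652, so P(H|E) = 0.12652/(1+0.12652) = 0.112.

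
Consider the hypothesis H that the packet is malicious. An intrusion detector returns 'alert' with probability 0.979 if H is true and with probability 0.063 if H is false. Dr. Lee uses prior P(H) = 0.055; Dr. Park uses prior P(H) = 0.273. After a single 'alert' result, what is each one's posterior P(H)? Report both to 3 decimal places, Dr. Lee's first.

Dr. Lee: 0.475; Dr. Park: 0.854

P('+'|H) = 0.979, P('+'|¬H) = 0.063.
Dr. Lee: numerator 0.979·0.055 = 0.053845; evidence = 0.053845+0.063·0.945 = 0.11338; posterior = 0.475.
Dr. Park: numerator 0.979·0.273 = 0.26727; evidence = 0.26727+0.063·0.727 = 0.31307; posterior = 0.854.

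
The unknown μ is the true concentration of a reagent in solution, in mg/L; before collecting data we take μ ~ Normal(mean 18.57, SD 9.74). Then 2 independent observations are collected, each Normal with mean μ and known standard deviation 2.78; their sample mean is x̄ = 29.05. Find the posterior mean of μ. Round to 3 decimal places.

Posterior mean ≈ 28.640

With known σ, the Normal prior is conjugate. Weight on the data is w = (n/σ²)/(n/σ² + 1/τ₀²) = 0.258786/(0.258786+0.0105410) = 0.96086.
Posterior mean = w·x̄ + (1−w)·μ₀ = 0.96086·29.05 + 0.039138·18.57 = 28.640.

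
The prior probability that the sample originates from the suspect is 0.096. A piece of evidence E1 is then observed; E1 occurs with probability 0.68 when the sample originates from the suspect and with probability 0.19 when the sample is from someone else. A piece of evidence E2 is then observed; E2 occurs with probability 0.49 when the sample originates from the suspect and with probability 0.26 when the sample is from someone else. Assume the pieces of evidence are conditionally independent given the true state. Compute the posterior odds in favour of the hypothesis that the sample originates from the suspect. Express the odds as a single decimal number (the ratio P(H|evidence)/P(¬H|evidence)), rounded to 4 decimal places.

Prior odds = 0.096/(1−0.096) = 0.10619.
Likelihood ratio for E1 = 0.68/0.19 = 3.5789.
Likelihood ratio for E2 = 0.49/0.26 = 1.8846.
Posterior odds = prior odds × LR₁ × LR₂ = 0.71628.

Posterior odds ≈ 0.7163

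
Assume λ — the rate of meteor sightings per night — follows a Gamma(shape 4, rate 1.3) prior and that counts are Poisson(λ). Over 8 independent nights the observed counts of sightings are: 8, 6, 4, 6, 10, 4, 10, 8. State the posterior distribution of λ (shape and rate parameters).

The Poisson likelihood adds the total count to the shape and the number of exposure periods to the rate. Here ∑xᵢ = 56 and n = 8, so shape 4→60 and rate 1.3→9.3.

Posterior: Gamma(shape=60, rate=9.3)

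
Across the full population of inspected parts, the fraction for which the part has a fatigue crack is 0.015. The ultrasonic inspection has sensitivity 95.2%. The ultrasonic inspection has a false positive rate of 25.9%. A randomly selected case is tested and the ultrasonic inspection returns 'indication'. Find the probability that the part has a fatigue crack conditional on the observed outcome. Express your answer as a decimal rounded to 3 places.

P(H | E) ≈ 0.053

Write H for 'the part has a fatigue crack'. Prior odds H:¬H = 0.015/0.985 = 0.015228. For the 'indication' outcome, the likelihood ratio is 0.952/0.259 = 3.6757.
Posterior odds = 0.015228 × 3.6757 = 0.055975, so P(H|E) = 0.055975/(1+0.055975) = 0.053.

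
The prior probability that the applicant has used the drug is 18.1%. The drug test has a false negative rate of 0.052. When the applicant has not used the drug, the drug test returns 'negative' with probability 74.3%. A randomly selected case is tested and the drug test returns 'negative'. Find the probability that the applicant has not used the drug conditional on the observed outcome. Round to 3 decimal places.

Write H for 'the applicant has used the drug'. Prior odds H:¬H = 0.181/0.819 = 0.22100. For the 'negative' outcome, the likelihood ratio is 0.052/0.743 = 0.069987.
Posterior odds = 0.22100 × 0.069987 = 0.015467, so P(H|E) = 0.015467/(1+0.015467) = 0.015. Then P(¬H|E) = 1 − 0.015 = 0.985.

P(¬H | E) ≈ 0.985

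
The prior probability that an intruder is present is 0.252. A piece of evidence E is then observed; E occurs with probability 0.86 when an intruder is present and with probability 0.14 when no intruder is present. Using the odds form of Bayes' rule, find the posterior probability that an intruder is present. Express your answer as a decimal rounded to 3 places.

Posterior probability ≈ 0.674

Prior odds = 0.252/(1−0.252) = 0.33690. In log-odds, ln(0.33690) = -1.0880.
Add log likelihood ratio: ln(6.1429) = 1.8153.
Posterior log-odds = 0.72732, so posterior odds = exp(0.72732) = 2.0695. Converting, P(H|E) = 2.0695/3.0695 = 0.674.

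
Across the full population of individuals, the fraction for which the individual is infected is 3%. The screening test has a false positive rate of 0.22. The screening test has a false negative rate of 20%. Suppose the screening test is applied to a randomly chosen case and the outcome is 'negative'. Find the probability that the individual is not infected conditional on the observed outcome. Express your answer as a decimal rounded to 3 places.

Write H for 'the individual is infected'. Prior odds H:¬H = 0.03/0.97 = 0.030928. For the 'negative' outcome, the likelihood ratio is 0.2/0.78 = 0.25641.
Posterior odds = 0.030928 × 0.25641 = 0.0079302, so P(H|E) = 0.0079302/(1+0.0079302) = 0.008. Then P(¬H|E) = 1 − 0.008 = 0.992.

P(¬H | E) ≈ 0.992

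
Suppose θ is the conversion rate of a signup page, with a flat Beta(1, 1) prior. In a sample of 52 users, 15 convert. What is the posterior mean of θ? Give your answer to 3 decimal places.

The binomial likelihood is conjugate to the Beta prior: with 15 successes and 37 failures, the posterior is Beta(1+15, 1+37) = Beta(16, 38).
Posterior mean = α/(α+β) = 16/54 = 0.296.

Posterior mean ≈ 0.296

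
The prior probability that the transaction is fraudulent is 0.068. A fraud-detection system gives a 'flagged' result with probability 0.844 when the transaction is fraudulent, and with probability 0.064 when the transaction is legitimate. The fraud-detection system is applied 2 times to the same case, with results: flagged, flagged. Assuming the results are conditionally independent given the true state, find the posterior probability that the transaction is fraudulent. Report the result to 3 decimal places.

With H the event that the transaction is fraudulent, the joint likelihood of the observed sequence is P(data|H) = 0.844·0.844 = 0.71234 and P(data|¬H) = 0.064·0.064 = 0.0040960.
Bayes: P(H|data) = 0.068·0.71234 / (0.068·0.71234 + 0.932·0.0040960) = 0.048439/0.052256 = 0.9269.

Posterior P(H) ≈ 0.927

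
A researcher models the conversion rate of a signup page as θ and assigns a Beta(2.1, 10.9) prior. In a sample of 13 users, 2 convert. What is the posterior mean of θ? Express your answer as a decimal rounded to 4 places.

The binomial likelihood is conjugate to the Beta prior: with 2 successes and 11 failures, the posterior is Beta(2.1+2, 10.9+11) = Beta(4.1, 21.9).
E[θ | data] = 4.1/(4.1+21.9) = 0.1577.

Posterior mean ≈ 0.1577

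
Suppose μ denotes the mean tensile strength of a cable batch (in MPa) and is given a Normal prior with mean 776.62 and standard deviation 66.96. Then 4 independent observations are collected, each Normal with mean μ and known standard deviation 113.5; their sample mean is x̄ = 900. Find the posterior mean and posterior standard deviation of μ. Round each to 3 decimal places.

Prior precision 1/τ₀² = 1/66.96² = 0.00022303; data precision n/σ² = 4/113.5² = 0.00031050.
Posterior precision = 0.00022303 + 0.00031050 = 0.00053354, giving posterior SD = 1/√0.00053354 = 43.293.
Posterior mean = (0.00022303·776.62 + 0.00031050·900) / 0.00053354 = 848.424.

Posterior mean ≈ 848.424; posterior SD ≈ 43.293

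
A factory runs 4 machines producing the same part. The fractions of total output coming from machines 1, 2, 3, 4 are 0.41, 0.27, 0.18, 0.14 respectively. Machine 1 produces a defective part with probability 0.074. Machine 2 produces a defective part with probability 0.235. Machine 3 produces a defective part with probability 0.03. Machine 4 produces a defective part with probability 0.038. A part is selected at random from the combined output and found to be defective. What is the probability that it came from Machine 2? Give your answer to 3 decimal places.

Posterior probability ≈ 0.607

Tabulate prior·likelihood by source: [1] prior 0.41, lik 0.074, product 0.03034; [2] prior 0.27, lik 0.235, product 0.06345; [3] prior 0.18, lik 0.03, product 0.005400; [4] prior 0.14, lik 0.038, product 0.005320.
Normalizing constant = 0.10451; the posterior for Machine 2 is its product over the sum, 0.06345/0.10451 = 0.607.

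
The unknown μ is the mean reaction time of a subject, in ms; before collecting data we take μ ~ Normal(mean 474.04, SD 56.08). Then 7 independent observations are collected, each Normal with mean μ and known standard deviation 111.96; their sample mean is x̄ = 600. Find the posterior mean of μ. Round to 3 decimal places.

Posterior mean ≈ 554.300

Prior precision 1/τ₀² = 1/56.08² = 0.00031797; data precision n/σ² = 7/111.96² = 0.00055843.
Posterior precision = 0.00031797 + 0.00055843 = 0.00087640.
Posterior mean = (0.00031797·474.04 + 0.00055843·600) / 0.00087640 = 554.300.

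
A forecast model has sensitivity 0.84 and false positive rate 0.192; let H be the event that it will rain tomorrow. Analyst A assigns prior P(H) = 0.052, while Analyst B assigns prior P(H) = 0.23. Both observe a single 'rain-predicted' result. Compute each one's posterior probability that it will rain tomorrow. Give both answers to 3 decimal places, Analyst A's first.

Analyst A: 0.194; Analyst B: 0.567

The likelihood ratio for a 'rain-predicted' result is 0.84/0.192 = 4.3750.
Analyst A: prior odds 0.052/0.948 = 0.054852; posterior odds 0.23998; posterior probability 0.194.
Analyst B: prior odds 0.23/0.77 = 0.29870; posterior odds 1.3068; posterior probability 0.567.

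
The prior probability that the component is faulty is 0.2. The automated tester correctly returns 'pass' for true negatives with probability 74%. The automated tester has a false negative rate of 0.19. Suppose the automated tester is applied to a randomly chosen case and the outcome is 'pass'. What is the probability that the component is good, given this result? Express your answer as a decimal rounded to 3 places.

P(¬H | E) ≈ 0.940

Let H be the event that the component is faulty. P(H) = 0.2, so P(¬H) = 0.8. With E the 'pass' result, P(E|H) = 0.19 and P(E|¬H) = 0.74.
P(E) = 0.19·0.2 + 0.74·0.8 = 0.038000 + 0.59200 = 0.63000.
By Bayes' theorem, P(H|E) = 0.038000 / 0.63000 = 0.060. Hence P(¬H|E) = 1 − 0.060 = 0.940.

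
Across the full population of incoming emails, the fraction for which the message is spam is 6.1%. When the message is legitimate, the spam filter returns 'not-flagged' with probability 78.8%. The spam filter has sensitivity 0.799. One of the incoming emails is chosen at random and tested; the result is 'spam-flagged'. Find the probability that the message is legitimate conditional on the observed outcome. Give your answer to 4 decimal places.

Write H for 'the message is spam'. Prior odds H:¬H = 0.061/0.939 = 0.064963. For the 'spam-flagged' outcome, the likelihood ratio is 0.799/0.212 = 3.7689.
Posterior odds = 0.064963 × 3.7689 = 0.24484, so P(H|E) = 0.24484/(1+0.24484) = 0.1967. Then P(¬H|E) = 1 − 0.1967 = 0.8033.

P(¬H | E) ≈ 0.8033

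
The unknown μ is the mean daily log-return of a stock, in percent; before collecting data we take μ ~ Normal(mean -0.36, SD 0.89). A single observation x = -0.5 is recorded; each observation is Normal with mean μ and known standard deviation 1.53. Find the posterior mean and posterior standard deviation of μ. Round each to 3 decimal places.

Prior precision 1/τ₀² = 1/0.89² = 1.26247; data precision n/σ² = 1/1.53² = 0.427186.
Posterior precision = 1.26247 + 0.427186 = 1.68965, giving posterior SD = 1/√1.68965 = 0.769.
Posterior mean = (1.26247·-0.36 + 0.427186·-0.5) / 1.68965 = -0.395.

Posterior mean ≈ -0.395; posterior SD ≈ 0.769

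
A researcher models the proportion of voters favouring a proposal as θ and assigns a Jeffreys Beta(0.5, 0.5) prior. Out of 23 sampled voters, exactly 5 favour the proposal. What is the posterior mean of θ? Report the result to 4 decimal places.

Observing 5 successes and 18 failures updates Beta(0.5, 0.5) by adding the success and failure counts to the two shape parameters: α = 0.5+5 = 5.5, β = 0.5+18 = 18.5.
E[θ | data] = 5.5/(5.5+18.5) = 0.2292.

Posterior mean ≈ 0.2292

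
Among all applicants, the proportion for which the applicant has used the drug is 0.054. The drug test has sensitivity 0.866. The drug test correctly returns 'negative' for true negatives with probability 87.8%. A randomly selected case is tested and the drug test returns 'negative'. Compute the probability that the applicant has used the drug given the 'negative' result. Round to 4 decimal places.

Write H for 'the applicant has used the drug'. Prior odds H:¬H = 0.054/0.946 = 0.057082. For the 'negative' outcome, the likelihood ratio is 0.134/0.878 = 0.15262.
Posterior odds = 0.057082 × 0.15262 = 0.0087119, so P(H|E) = 0.0087119/(1+0.0087119) = 0.0086.

P(H | E) ≈ 0.0086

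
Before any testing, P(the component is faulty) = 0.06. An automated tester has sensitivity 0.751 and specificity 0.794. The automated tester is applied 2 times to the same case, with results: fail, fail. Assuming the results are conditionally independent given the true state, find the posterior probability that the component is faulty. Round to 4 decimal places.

With H the event that the component is faulty, the joint likelihood of the observed sequence is P(data|H) = 0.751·0.751 = 0.56400 and P(data|¬H) = 0.206·0.206 = 0.042436.
Bayes: P(H|data) = 0.06·0.56400 / (0.06·0.56400 + 0.94·0.042436) = 0.033840/0.073730 = 0.4590.

Posterior P(H) ≈ 0.4590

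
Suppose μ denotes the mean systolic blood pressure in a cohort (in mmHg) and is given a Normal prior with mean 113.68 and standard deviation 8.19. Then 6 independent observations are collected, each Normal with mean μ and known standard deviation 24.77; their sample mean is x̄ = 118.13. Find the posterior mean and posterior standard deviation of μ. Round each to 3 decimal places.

Posterior mean ≈ 115.443; posterior SD ≈ 6.364

Prior precision 1/τ₀² = 1/8.19² = 0.0149084; data precision n/σ² = 6/24.77² = 0.00977911.
Posterior precision = 0.0149084 + 0.00977911 = 0.0246875, giving posterior SD = 1/√0.0246875 = 6.364.
Posterior mean = (0.0149084·113.68 + 0.00977911·118.13) / 0.0246875 = 115.443.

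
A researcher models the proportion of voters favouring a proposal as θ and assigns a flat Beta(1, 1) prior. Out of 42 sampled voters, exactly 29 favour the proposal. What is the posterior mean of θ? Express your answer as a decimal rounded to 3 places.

The binomial likelihood is conjugate to the Beta prior: with 29 successes and 13 failures, the posterior is Beta(1+29, 1+13) = Beta(30, 14).
E[θ | data] = 30/(30+14) = 0.682.

Posterior mean ≈ 0.682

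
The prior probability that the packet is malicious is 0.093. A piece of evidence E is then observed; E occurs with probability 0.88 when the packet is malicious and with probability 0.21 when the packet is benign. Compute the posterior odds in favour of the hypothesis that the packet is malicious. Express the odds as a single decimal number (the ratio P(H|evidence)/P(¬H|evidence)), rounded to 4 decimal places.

Prior odds = 0.093/(1−0.093) = 0.10254.
Likelihood ratio for E = 0.88/0.21 = 4.1905.
Posterior odds = prior odds × LR = 0.42967.

Posterior odds ≈ 0.4297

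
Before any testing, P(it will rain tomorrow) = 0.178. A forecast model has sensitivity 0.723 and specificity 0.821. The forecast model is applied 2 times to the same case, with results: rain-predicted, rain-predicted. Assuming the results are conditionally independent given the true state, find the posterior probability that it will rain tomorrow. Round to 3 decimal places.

Posterior P(H) ≈ 0.779

With H the event that it will rain tomorrow, the joint likelihood of the observed sequence is P(data|H) = 0.723·0.723 = 0.52273 and P(data|¬H) = 0.179·0.179 = 0.032041.
Bayes: P(H|data) = 0.178·0.52273 / (0.178·0.52273 + 0.822·0.032041) = 0.093046/0.11938 = 0.7794.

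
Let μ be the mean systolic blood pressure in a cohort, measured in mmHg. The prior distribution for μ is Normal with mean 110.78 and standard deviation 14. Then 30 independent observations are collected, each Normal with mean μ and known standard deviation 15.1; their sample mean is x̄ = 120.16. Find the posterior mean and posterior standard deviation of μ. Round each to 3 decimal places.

Prior precision 1/τ₀² = 1/14² = 0.00510204; data precision n/σ² = 30/15.1² = 0.131573.
Posterior precision = 0.00510204 + 0.131573 = 0.136675, giving posterior SD = 1/√0.136675 = 2.705.
Posterior mean = (0.00510204·110.78 + 0.131573·120.16) / 0.136675 = 119.810.

Posterior mean ≈ 119.810; posterior SD ≈ 2.705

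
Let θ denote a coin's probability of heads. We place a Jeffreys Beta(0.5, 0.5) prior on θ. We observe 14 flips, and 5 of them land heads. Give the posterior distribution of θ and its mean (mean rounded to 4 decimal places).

Posterior: Beta(5.5, 9.5); mean ≈ 0.3667

The binomial likelihood is conjugate to the Beta prior: with 5 successes and 9 failures, the posterior is Beta(0.5+5, 0.5+9) = Beta(5.5, 9.5).
E[θ | data] = 5.5/(5.5+9.5) = 0.3667.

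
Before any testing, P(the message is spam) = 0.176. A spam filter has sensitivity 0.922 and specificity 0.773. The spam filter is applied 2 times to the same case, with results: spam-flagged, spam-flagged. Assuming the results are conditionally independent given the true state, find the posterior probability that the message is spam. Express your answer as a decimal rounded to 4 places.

Posterior P(H) ≈ 0.7789

With H the event that the message is spam, the joint likelihood of the observed sequence is P(data|H) = 0.922·0.922 = 0.85008 and P(data|¬H) = 0.227·0.227 = 0.051529.
Bayes: P(H|data) = 0.176·0.85008 / (0.176·0.85008 + 0.824·0.051529) = 0.14961/0.19207 = 0.7789.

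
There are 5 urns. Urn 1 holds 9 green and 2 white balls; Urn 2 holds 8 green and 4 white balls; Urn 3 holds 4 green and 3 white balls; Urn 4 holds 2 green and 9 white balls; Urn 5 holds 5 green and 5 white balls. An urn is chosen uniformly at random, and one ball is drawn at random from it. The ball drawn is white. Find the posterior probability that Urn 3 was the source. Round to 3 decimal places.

Posterior probability ≈ 0.189

P(white|Urn 1) = 0.1818; P(white|Urn 2) = 0.3333; P(white|Urn 3) = 0.4286; P(white|Urn 4) = 0.8182; P(white|Urn 5) = 0.5.
Prior × likelihood for each source: 0.2·0.1818=0.03636, 0.2·0.3333=0.06667, 0.2·0.4286=0.08571, 0.2·0.8182=0.1636, 0.2·0.5=0.1000. Summing gives P(white) = 0.45238.
P(Urn 3 | white) = 0.08571 / 0.45238 = 0.189.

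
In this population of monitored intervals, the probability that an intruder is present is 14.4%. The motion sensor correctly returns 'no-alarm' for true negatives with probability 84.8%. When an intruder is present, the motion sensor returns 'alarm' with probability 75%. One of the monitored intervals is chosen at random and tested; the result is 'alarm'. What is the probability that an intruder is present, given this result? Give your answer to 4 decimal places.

P(H | E) ≈ 0.4536

Let H be the event that an intruder is present. P(H) = 0.144, so P(¬H) = 0.856. With E the 'alarm' result, P(E|H) = 0.75 and P(E|¬H) = 0.152.
P(E) = 0.75·0.144 + 0.152·0.856 = 0.10800 + 0.13011 = 0.23811.
By Bayes' theorem, P(H|E) = 0.10800 / 0.23811 = 0.4536.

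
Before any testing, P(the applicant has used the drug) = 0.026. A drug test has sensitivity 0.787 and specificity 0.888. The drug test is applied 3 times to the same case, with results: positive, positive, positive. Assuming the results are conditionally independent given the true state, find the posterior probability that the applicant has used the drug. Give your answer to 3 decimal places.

Let H be the event that the applicant has used the drug; start with P(H) = 0.026. P('positive'|H) = 0.787, P('positive'|¬H) = 0.112.
Update on result 1 ('positive'): P(H) ← 0.787·0.0260 / (0.787·0.0260 + 0.112·0.9740) = 0.020462/0.12955 = 0.1579.
Update on result 2 ('positive'): P(H) ← 0.787·0.1579 / (0.787·0.1579 + 0.112·0.8421) = 0.12430/0.21861 = 0.5686.
Update on result 3 ('positive'): P(H) ← 0.787·0.5686 / (0.787·0.5686 + 0.112·0.4314) = 0.44749/0.49581 = 0.9025.

Posterior P(H) ≈ 0.903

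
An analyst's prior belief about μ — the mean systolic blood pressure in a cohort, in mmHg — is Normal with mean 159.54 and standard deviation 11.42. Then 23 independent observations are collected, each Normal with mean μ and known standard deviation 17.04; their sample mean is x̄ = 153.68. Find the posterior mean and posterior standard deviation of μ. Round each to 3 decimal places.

Posterior mean ≈ 154.197; posterior SD ≈ 3.393

Prior precision 1/τ₀² = 1/11.42² = 0.00766775; data precision n/σ² = 23/17.04² = 0.0792116.
Posterior precision = 0.00766775 + 0.0792116 = 0.0868793, giving posterior SD = 1/√0.0868793 = 3.393.
Posterior mean = (0.00766775·159.54 + 0.0792116·153.68) / 0.0868793 = 154.197.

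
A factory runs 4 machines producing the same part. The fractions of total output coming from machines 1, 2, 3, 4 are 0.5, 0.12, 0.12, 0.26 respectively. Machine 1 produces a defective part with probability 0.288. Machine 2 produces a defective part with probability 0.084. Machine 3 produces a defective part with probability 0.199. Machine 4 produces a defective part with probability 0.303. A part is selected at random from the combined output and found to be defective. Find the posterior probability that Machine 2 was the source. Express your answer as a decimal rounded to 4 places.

Posterior probability ≈ 0.0393

P(defective|M1) = 0.288; P(defective|M2) = 0.084; P(defective|M3) = 0.199; P(defective|M4) = 0.303.
Prior × likelihood for each source: 0.5·0.288=0.1440, 0.12·0.084=0.01008, 0.12·0.199=0.02388, 0.26·0.303=0.07878. Summing gives P(defective) = 0.25674.
P(Machine 2 | defective) = 0.01008 / 0.25674 = 0.0393.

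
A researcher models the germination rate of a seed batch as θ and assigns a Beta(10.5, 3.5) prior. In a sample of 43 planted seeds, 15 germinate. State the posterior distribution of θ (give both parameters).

Posterior: Beta(25.5, 31.5)

The binomial likelihood is conjugate to the Beta prior: with 15 successes and 28 failures, the posterior is Beta(10.5+15, 3.5+28) = Beta(25.5, 31.5).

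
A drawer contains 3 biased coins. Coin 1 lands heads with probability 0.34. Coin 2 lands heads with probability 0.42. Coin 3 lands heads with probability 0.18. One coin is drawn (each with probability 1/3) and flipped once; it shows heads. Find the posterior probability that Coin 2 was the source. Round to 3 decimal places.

Posterior probability ≈ 0.447

Tabulate prior·likelihood by source: [1] prior 0.333333, lik 0.34, product 0.1133; [2] prior 0.333333, lik 0.42, product 0.1400; [3] prior 0.333333, lik 0.18, product 0.06000.
Normalizing constant = 0.31333; the posterior for Coin 2 is its product over the sum, 0.1400/0.31333 = 0.447.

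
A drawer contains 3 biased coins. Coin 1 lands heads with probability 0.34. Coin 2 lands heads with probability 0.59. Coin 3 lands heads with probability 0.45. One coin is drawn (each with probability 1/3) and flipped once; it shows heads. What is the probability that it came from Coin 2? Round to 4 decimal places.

Posterior probability ≈ 0.4275

Tabulate prior·likelihood by source: [1] prior 0.333333, lik 0.34, product 0.1133; [2] prior 0.333333, lik 0.59, product 0.1967; [3] prior 0.333333, lik 0.45, product 0.1500.
Normalizing constant = 0.46000; the posterior for Coin 2 is its product over the sum, 0.1967/0.46000 = 0.4275.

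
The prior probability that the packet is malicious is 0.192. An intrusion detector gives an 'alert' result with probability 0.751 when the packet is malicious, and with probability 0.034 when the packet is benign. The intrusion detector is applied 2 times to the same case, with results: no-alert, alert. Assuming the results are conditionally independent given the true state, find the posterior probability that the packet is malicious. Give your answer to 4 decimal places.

Let H be the event that the packet is malicious; start with P(H) = 0.192. P('alert'|H) = 0.751, P('alert'|¬H) = 0.034.
Update on result 1 ('no-alert'): P(H) ← 0.249·0.1920 / (0.249·0.1920 + 0.966·0.8080) = 0.047808/0.82834 = 0.0577.
Update on result 2 ('alert'): P(H) ← 0.751·0.0577 / (0.751·0.0577 + 0.034·0.9423) = 0.043344/0.075382 = 0.5750.

Posterior P(H) ≈ 0.5750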